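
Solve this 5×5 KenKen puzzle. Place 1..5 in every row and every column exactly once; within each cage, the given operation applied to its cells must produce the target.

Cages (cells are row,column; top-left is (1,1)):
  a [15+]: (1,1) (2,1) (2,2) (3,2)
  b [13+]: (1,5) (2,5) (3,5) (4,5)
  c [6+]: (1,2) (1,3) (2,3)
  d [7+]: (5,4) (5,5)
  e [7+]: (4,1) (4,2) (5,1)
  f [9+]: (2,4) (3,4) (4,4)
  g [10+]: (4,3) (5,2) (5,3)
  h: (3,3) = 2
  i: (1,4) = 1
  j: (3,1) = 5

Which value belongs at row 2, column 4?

Cage i is given, so (1,4) = 1.
J is a freebie, so (3,1) = 5.
H is a freebie, leaving (3,3) = 2.
Cage c has sum 6, which forces (1,2) = 2.
Cage c needs sum 6, which forces (1,3) = 3.
Cage a has sum 15, leaving (2,2) = 5.
The 3 cells of cage c must have sum 6, which forces (2,3) = 1.
3 is placed in row 1, leaving (1,1) = 4.
Row 1 now contains 4, leaving (1,5) = 5.
Cage g has sum 10, which forces (5,2) = 1.
Cage e has sum 7, so (4,1) = 1.
Cage b has sum 13, leaving (3,5) = 1.
In row 4, 2 can only go at (4,4), so (4,4) = 2.
The only place for 2 in row 2 is (2,1).
The 4 cells of cage a must have sum 15, which forces (3,2) = 4.
Row 3 now contains 4, which forces (3,4) = 3.
Cage e has sum 7; hence (4,2) = 3.
Row 4 now contains 3, which forces (4,5) = 4.
Column 1 now contains 2, so (5,1) = 3.
Row 5 already has 3, leaving (5,5) = 2.
Column 4 now contains 3; hence (2,4) = 4.
Column 5 now contains 4, leaving (2,5) = 3.
4 is placed in row 4, so (4,3) = 5.
The 3 cells of cage g must have sum 10, leaving (5,3) = 4.
Cage d needs two cells with sum 7; hence (5,4) = 5.
Filled in: 4 2 3 1 5 / 2 5 1 4 3 / 5 4 2 3 1 / 1 3 5 2 4 / 3 1 4 5 2.

4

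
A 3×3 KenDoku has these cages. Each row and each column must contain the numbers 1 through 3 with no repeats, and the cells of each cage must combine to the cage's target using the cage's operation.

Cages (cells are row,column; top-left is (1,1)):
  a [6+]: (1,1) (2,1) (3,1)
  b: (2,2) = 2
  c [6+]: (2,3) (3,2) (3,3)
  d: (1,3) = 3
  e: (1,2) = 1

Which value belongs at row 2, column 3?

1

Cage e is a single given cell, which forces (1,2) = 1.
Cage d is a single given cell, so (1,3) = 3.
B is a freebie, leaving (2,2) = 2.
Row 2 now contains 2, which forces (2,3) = 1.
Column 2 already has 2, so (3,2) = 3.
Column 3 now contains 1, so (3,3) = 2.
3 is placed in row 1, leaving (1,1) = 2.
Row 2 already has 1, leaving (2,1) = 3.
Row 3 now contains 2; hence (3,1) = 1.
The full grid is 2 1 3 / 3 2 1 / 1 3 2.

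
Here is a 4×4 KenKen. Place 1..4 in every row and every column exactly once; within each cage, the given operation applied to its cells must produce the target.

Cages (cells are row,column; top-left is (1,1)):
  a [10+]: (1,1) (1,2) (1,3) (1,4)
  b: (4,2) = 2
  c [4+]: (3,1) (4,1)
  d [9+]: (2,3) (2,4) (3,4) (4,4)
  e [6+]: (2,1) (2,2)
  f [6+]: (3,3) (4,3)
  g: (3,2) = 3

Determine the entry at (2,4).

3

Cage g is given, so (3,2) = 3.
Cage b is given; hence (4,2) = 2.
Row 4 now contains 2, leaving (4,3) = 4.
Cage e needs two cells with sum 6, so (2,1) = 2.
Column 2 now contains 2; hence (2,2) = 4.
Row 3 now contains 3, leaving (3,1) = 1.
Column 3 now contains 4, so (3,3) = 2.
2 is placed in row 3, leaving (3,4) = 4.
The two cells of cage c must have sum 4, which forces (4,1) = 3.
Row 4 now contains 3, so (4,4) = 1.
Column 1 now contains 3; hence (1,1) = 4.
4 is placed in column 2, which forces (1,2) = 1.
The 4 cells of cage a must have sum 10; hence (1,3) = 3.
Cage a needs sum 10, which forces (1,4) = 2.
Cage d needs sum 9, which forces (2,3) = 1.
1 is placed in column 4, which forces (2,4) = 3.
Filled in: 4 1 3 2 / 2 4 1 3 / 1 3 2 4 / 3 2 4 1.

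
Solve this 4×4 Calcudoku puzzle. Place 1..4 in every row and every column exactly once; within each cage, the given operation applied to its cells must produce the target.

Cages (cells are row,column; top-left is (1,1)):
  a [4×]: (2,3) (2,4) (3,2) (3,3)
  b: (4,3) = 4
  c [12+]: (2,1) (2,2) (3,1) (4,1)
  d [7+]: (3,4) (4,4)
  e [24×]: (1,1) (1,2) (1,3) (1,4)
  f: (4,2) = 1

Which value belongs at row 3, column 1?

F is a freebie, so (4,2) = 1.
Cage b is given; hence (4,3) = 4.
Row 4 already has 4, leaving (4,4) = 3.
Cage c needs sum 12, leaving (2,1) = 4.
Cage c has sum 12, so (2,2) = 3.
Cage a has product 4; hence (2,3) = 2.
Cage a has product 4, so (2,4) = 1.
Cage c has sum 12, so (3,1) = 3.
1 is placed in column 2, so (3,2) = 2.
Cage a needs product 4, so (3,3) = 1.
Column 4 already has 3, which forces (3,4) = 4.
Row 4 now contains 3; hence (4,1) = 2.
Column 1 already has 2, so (1,1) = 1.
Column 2 already has 2, leaving (1,2) = 4.
1 is placed in column 3; hence (1,3) = 3.
4 is placed in column 4, so (1,4) = 2.
Filled in: 1 4 3 2 / 4 3 2 1 / 3 2 1 4 / 2 1 4 3.

3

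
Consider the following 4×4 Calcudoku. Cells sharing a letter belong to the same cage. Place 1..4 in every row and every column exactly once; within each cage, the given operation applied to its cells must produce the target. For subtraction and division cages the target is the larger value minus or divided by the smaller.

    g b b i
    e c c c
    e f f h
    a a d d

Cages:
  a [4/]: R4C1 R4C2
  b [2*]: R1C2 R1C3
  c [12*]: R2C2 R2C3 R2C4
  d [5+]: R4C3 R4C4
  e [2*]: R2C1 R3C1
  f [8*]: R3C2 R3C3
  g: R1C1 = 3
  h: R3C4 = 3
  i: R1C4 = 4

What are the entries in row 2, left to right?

G is a freebie, leaving R1C1 = 3.
I is a freebie, so R1C4 = 4.
Cage h is a single given cell, leaving R3C4 = 3.
Column 4 now contains 3, which forces R2C4 = 1.
1 is placed in column 4, which forces R4C4 = 2.
Row 2 already has 1, leaving R2C1 = 2.
Cage e needs two cells with product 2, leaving R3C1 = 1.
Column 1 already has 1, which forces R4C1 = 4.
Row 4 already has 4, so R4C2 = 1.
Cage d needs two cells with sum 5, so R4C3 = 3.
1 is placed in column 2; hence R1C2 = 2.
Cage b needs two cells with product 2, leaving R1C3 = 1.
Cage c has product 12, so R2C2 = 3.
3 is placed in column 3, so R2C3 = 4.
Column 2 now contains 2, which forces R3C2 = 4.
Column 3 now contains 4; hence R3C3 = 2.
The full grid is 3 2 1 4 / 2 3 4 1 / 1 4 2 3 / 4 1 3 2.

2 3 4 1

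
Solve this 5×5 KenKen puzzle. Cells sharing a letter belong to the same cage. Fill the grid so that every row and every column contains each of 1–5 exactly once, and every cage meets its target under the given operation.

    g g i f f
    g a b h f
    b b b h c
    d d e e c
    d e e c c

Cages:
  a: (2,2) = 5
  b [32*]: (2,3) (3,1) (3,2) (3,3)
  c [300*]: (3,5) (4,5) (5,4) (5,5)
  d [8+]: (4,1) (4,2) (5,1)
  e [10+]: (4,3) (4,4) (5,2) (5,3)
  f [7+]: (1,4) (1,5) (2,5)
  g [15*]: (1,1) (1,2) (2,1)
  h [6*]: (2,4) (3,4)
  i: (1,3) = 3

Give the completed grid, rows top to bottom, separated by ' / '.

5 1 3 4 2 / 3 5 4 2 1 / 1 4 2 3 5 / 4 2 5 1 3 / 2 3 1 5 4

Cage i is given; hence (1,3) = 3.
A is a freebie, which forces (2,2) = 5.
The 4 cells of cage b must have product 32; hence (2,3) = 4.
Cage c needs product 300, leaving (5,4) = 5.
The 3 cells of cage g must have product 15, leaving (1,1) = 5.
Column 2 already has 5, which forces (1,2) = 1.
The 3 cells of cage g must have product 15, so (2,1) = 3.
3 is placed in row 2, which forces (2,4) = 2.
Row 2 already has 2, which forces (2,5) = 1.
2 is placed in column 4, so (3,4) = 3.
2 is placed in column 4, leaving (1,4) = 4.
Cage f needs sum 7, which forces (1,5) = 2.
4 is placed in column 4; hence (4,4) = 1.
Cage e has sum 10, leaving (5,2) = 3.
3 is placed in row 5; hence (5,5) = 4.
4 is placed in column 5; hence (3,5) = 5.
Row 4 now contains 1, leaving (4,1) = 4.
3 is placed in column 2; hence (4,2) = 2.
Cage e has sum 10, leaving (4,3) = 5.
The 4 cells of cage c must have product 300, so (4,5) = 3.
Cage d needs sum 8, leaving (5,1) = 2.
Cage e has sum 10, which forces (5,3) = 1.
Column 1 now contains 2; hence (3,1) = 1.
Column 2 now contains 2, leaving (3,2) = 4.
Column 3 now contains 1, leaving (3,3) = 2.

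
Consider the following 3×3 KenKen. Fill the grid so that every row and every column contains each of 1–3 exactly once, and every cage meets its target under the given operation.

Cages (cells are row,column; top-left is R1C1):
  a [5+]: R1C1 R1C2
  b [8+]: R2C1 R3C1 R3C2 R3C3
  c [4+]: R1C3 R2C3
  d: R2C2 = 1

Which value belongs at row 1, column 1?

3

Cage b has sum 8, which forces R2C1 = 2.
Cage d is given, so R2C2 = 1.
1 is placed in row 2; hence R2C3 = 3.
Column 1 already has 2, which forces R1C1 = 3.
Cage a needs two cells with sum 5, which forces R1C2 = 2.
Column 3 already has 3, which forces R1C3 = 1.
Column 1 already has 3, leaving R3C1 = 1.
2 is placed in column 2, leaving R3C2 = 3.
Column 3 already has 1, which forces R3C3 = 2.
Completed grid: 3 2 1 / 2 1 3 / 1 3 2.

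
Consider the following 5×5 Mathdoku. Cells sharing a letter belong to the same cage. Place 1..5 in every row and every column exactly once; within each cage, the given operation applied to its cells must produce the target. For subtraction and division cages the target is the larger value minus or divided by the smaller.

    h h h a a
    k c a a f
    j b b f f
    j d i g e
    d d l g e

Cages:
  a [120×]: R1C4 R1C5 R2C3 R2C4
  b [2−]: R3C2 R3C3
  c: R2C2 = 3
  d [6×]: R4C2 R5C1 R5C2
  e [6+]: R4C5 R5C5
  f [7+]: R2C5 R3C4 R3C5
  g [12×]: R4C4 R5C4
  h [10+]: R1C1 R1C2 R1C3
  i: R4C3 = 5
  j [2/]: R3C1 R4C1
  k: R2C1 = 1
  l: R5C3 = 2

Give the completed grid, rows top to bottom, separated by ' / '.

K is a freebie, leaving R2C1 = 1.
C is a freebie; hence R2C2 = 3.
Cage i is given, which forces R4C3 = 5.
L is a freebie, which forces R5C3 = 2.
Column 3 already has 2, so R2C3 = 4.
Row 2 already has 4, which forces R2C5 = 2.
4 is placed in column 3, which forces R3C3 = 3.
The 3 cells of cage d must have product 6; hence R4C2 = 2.
2 is placed in column 5; hence R4C5 = 1.
Row 5 already has 2, which forces R5C1 = 3.
Row 5 already has 2, so R5C2 = 1.
3 is placed in row 5, which forces R5C4 = 4.
Row 5 already has 4, leaving R5C5 = 5.
3 is placed in column 3, which forces R1C3 = 1.
The 4 cells of cage a must have product 120, leaving R1C4 = 2.
5 is placed in column 5, so R1C5 = 3.
Row 2 already has 2, which forces R2C4 = 5.
Cage j's pair has quotient 2, leaving R3C1 = 2.
1 is placed in column 2, so R3C2 = 5.
Cage f has sum 7, which forces R3C4 = 1.
Column 5 already has 1, leaving R3C5 = 4.
2 is placed in row 4, which forces R4C1 = 4.
Column 4 already has 4, which forces R4C4 = 3.
Column 1 now contains 4; hence R1C1 = 5.
Column 2 now contains 5, which forces R1C2 = 4.

5 4 1 2 3 / 1 3 4 5 2 / 2 5 3 1 4 / 4 2 5 3 1 / 3 1 2 4 5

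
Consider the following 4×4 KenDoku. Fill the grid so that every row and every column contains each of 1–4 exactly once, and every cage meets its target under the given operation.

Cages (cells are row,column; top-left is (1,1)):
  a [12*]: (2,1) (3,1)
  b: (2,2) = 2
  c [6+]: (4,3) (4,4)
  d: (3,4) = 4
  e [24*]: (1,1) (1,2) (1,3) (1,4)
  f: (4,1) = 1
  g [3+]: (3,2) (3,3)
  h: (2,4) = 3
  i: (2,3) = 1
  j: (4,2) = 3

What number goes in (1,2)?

Cage b is given, so (2,2) = 2.
Cage i is given, which forces (2,3) = 1.
H is a freebie; hence (2,4) = 3.
Column 2 now contains 2, leaving (3,2) = 1.
1 is placed in column 3, so (3,3) = 2.
Cage d is a single given cell, which forces (3,4) = 4.
F is a freebie, so (4,1) = 1.
Cage j is given, so (4,2) = 3.
Column 3 already has 2, which forces (4,3) = 4.
Column 4 already has 4; hence (4,4) = 2.
The 4 cells of cage e must have product 24, which forces (1,1) = 2.
Column 2 now contains 3, so (1,2) = 4.
Column 3 now contains 4, which forces (1,3) = 3.
Column 4 already has 2, which forces (1,4) = 1.
3 is placed in row 2, leaving (2,1) = 4.
4 is placed in row 3, leaving (3,1) = 3.
Completed grid: 2 4 3 1 / 4 2 1 3 / 3 1 2 4 / 1 3 4 2.

4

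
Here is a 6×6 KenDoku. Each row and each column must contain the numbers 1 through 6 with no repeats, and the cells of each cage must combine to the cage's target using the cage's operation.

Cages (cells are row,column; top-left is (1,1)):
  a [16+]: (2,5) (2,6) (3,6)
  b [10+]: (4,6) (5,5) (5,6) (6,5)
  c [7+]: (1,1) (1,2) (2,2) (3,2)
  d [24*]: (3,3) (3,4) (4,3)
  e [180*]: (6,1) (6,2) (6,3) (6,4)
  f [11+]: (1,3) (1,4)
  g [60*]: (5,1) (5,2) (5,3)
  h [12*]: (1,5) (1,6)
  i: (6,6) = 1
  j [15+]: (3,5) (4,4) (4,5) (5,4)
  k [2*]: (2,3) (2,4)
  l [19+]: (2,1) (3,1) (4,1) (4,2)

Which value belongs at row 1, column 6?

4

The 4 cells of cage c must have sum 7; hence (1,1) = 1.
Cage i is a single given cell; hence (6,6) = 1.
Row 6 needs a 4, and only (6,5) is open for it.
Cage b has sum 10, so (5,5) = 1.
Row 1 needs a 4, and only (1,6) is open for it.
Cage h needs two cells with product 12, so (1,5) = 3.
Cage a has sum 16; hence (2,5) = 5.
4 is placed in column 6, leaving (2,6) = 6.
Cage a needs sum 16, so (3,6) = 5.
3 is placed in row 1, which forces (1,2) = 2.
Cage l has sum 19, leaving (3,1) = 6.
6 is placed in row 3; hence (3,5) = 2.
2 is placed in column 5, which forces (4,5) = 6.
Cage l has sum 19, so (2,1) = 4.
Cage l has sum 19, which forces (4,1) = 5.
Row 4 now contains 6; hence (4,2) = 4.
Cage d has product 24, which forces (4,3) = 2.
Row 4 already has 2, leaving (4,6) = 3.
Column 6 already has 3, so (5,6) = 2.
2 is placed in column 3, leaving (2,3) = 1.
Cage k's pair has product 2, which forces (2,4) = 2.
Row 4 already has 3; hence (4,4) = 1.
Row 5 now contains 2, which forces (5,1) = 3.
The 3 cells of cage g must have product 60, which forces (5,2) = 5.
The 3 cells of cage g must have product 60; hence (5,3) = 4.
Cage j has sum 15; hence (5,4) = 6.
Column 1 already has 3, so (6,1) = 2.
Cage f needs two cells with sum 11; hence (1,3) = 6.
Column 4 already has 6, so (1,4) = 5.
Row 2 already has 1; hence (2,2) = 3.
Cage c has sum 7; hence (3,2) = 1.
Column 3 now contains 4, which forces (3,3) = 3.
The 3 cells of cage d must have product 24, leaving (3,4) = 4.
Column 2 already has 3; hence (6,2) = 6.
Column 3 now contains 3, so (6,3) = 5.
5 is placed in column 4; hence (6,4) = 3.
Completed grid: 1 2 6 5 3 4 / 4 3 1 2 5 6 / 6 1 3 4 2 5 / 5 4 2 1 6 3 / 3 5 4 6 1 2 / 2 6 5 3 4 1.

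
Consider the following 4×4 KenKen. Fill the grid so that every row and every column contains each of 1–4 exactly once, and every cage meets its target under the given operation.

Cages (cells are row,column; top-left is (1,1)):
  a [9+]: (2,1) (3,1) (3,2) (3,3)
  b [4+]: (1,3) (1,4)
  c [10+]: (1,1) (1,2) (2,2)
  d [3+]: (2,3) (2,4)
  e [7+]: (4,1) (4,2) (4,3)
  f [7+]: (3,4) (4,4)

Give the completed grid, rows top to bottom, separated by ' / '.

4 2 3 1 / 3 4 1 2 / 1 3 2 4 / 2 1 4 3

In row 1, 2 can only go at (1,2), so (1,2) = 2.
Cage c has sum 10, leaving (1,1) = 4.
Cage c has sum 10, so (2,2) = 4.
Column 2 now contains 4, which forces (4,2) = 1.
Cage a needs sum 9, leaving (2,1) = 3.
1 is placed in column 2; hence (3,2) = 3.
Row 3 now contains 3; hence (3,4) = 4.
Row 4 now contains 1; hence (4,1) = 2.
The 3 cells of cage e must have sum 7, so (4,3) = 4.
Column 4 now contains 4, which forces (4,4) = 3.
Cage b needs two cells with sum 4, which forces (1,3) = 3.
3 is placed in column 4, leaving (1,4) = 1.
Column 4 already has 1, leaving (2,4) = 2.
2 is placed in column 1; hence (3,1) = 1.
Cage a needs sum 9, so (3,3) = 2.
Row 2 already has 2; hence (2,3) = 1.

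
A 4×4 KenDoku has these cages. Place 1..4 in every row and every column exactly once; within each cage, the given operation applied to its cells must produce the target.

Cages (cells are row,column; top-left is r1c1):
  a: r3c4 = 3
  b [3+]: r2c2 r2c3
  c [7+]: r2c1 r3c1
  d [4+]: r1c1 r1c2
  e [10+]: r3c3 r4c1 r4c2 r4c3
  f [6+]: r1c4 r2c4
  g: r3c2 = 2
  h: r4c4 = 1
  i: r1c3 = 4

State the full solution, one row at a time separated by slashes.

1 3 4 2 / 3 1 2 4 / 4 2 1 3 / 2 4 3 1

Cage i is given, so r1c3 = 4.
Row 1 now contains 4, which forces r1c4 = 2.
Column 4 now contains 2, leaving r2c4 = 4.
G is a freebie; hence r3c2 = 2.
Cage a is a single given cell, so r3c4 = 3.
Cage h is a single given cell, which forces r4c4 = 1.
4 is placed in row 2, so r2c1 = 3.
Column 2 now contains 2, so r2c2 = 1.
The two cells of cage b must have sum 3; hence r2c3 = 2.
3 is placed in row 3, leaving r3c1 = 4.
3 is placed in row 3, leaving r3c3 = 1.
4 is placed in column 1, leaving r4c1 = 2.
2 is placed in column 3, leaving r4c3 = 3.
3 is placed in column 1, which forces r1c1 = 1.
Column 2 already has 1, leaving r1c2 = 3.
Row 4 already has 3, so r4c2 = 4.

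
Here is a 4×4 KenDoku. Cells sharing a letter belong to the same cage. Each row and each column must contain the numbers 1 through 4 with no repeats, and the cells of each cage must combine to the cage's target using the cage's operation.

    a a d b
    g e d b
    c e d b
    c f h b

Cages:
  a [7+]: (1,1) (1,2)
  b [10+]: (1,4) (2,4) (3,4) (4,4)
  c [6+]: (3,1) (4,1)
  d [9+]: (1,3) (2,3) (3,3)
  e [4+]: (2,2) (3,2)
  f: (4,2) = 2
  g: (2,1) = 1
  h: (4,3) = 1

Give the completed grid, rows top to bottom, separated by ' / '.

G is a freebie; hence (2,1) = 1.
Row 2 already has 1; hence (2,2) = 3.
Column 2 already has 3, so (3,2) = 1.
F is a freebie, leaving (4,2) = 2.
Cage h is given, leaving (4,3) = 1.
Cage a's pair has sum 7, leaving (1,1) = 3.
Column 2 already has 3, so (1,2) = 4.
4 is placed in row 1; hence (1,3) = 2.
Cage b needs sum 10; hence (1,4) = 1.
Column 3 now contains 2, so (2,3) = 4.
Row 2 now contains 4, which forces (2,4) = 2.
Cage c's pair has sum 6; hence (3,1) = 2.
Column 3 already has 4; hence (3,3) = 3.
Row 3 already has 3, leaving (3,4) = 4.
2 is placed in row 4, which forces (4,1) = 4.
4 is placed in column 4, which forces (4,4) = 3.

3 4 2 1 / 1 3 4 2 / 2 1 3 4 / 4 2 1 3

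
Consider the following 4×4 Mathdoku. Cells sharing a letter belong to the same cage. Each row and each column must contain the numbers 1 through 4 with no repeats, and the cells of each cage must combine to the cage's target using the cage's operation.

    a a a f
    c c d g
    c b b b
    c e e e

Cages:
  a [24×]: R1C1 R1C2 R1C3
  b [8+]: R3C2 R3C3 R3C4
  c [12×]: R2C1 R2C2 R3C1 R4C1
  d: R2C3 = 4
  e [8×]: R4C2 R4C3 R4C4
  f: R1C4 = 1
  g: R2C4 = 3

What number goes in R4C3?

1

Cage f is given, leaving R1C4 = 1.
Cage d is a single given cell, leaving R2C3 = 4.
Cage g is given, leaving R2C4 = 3.
3 is placed in column 4, which forces R3C4 = 4.
4 is placed in column 4, leaving R4C4 = 2.
3 is placed in row 2, leaving R2C1 = 1.
Cage c has product 12; hence R2C2 = 2.
The 4 cells of cage c must have product 12, so R3C1 = 2.
Cage c needs product 12, so R4C1 = 3.
The 3 cells of cage e must have product 8, leaving R4C2 = 4.
2 is placed in row 4; hence R4C3 = 1.
3 is placed in column 1; hence R1C1 = 4.
Column 2 now contains 4; hence R1C2 = 3.
The 3 cells of cage a must have product 24; hence R1C3 = 2.
Cage b needs sum 8, so R3C2 = 1.
Column 3 already has 1; hence R3C3 = 3.
Completed grid: 4 3 2 1 / 1 2 4 3 / 2 1 3 4 / 3 4 1 2.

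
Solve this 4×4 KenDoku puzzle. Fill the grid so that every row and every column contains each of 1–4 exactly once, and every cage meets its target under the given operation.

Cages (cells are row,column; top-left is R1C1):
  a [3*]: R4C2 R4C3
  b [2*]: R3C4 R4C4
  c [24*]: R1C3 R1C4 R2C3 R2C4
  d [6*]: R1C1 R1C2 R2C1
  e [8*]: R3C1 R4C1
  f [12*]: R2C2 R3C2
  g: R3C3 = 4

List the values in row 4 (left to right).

Cage g is given; hence R3C3 = 4.
Cage f needs two cells with product 12, leaving R2C2 = 4.
4 is placed in row 3, so R3C1 = 2.
4 is placed in row 3, which forces R3C2 = 3.
Row 3 now contains 2; hence R3C4 = 1.
Cage e needs two cells with product 8, so R4C1 = 4.
Column 2 already has 3, so R4C2 = 1.
Row 4 already has 1; hence R4C3 = 3.
Column 4 already has 1, which forces R4C4 = 2.
1 is placed in column 2, leaving R1C2 = 2.
Row 1 already has 2, leaving R1C3 = 1.
Cage c has product 24; hence R1C4 = 4.
Column 3 already has 1; hence R2C3 = 2.
Column 4 now contains 2, leaving R2C4 = 3.
Row 1 now contains 1, so R1C1 = 3.
3 is placed in row 2, leaving R2C1 = 1.
Filled in: 3 2 1 4 / 1 4 2 3 / 2 3 4 1 / 4 1 3 2.

4 1 3 2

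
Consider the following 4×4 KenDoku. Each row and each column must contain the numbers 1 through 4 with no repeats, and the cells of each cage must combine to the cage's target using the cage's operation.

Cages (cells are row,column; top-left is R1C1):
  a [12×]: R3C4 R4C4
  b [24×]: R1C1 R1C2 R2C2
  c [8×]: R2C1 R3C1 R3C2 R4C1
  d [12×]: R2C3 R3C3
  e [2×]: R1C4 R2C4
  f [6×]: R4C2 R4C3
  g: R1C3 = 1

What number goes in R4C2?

G is a freebie, which forces R1C3 = 1.
1 is placed in row 1; hence R1C4 = 2.
Column 4 now contains 2, leaving R2C4 = 1.
Cage c has product 8; hence R3C2 = 1.
Cage b needs product 24; hence R2C2 = 2.
Cage c needs product 8, which forces R4C1 = 1.
2 is placed in column 2, leaving R4C2 = 3.
Row 4 already has 3; hence R4C3 = 2.
Row 4 already has 3; hence R4C4 = 4.
Cage b needs product 24; hence R1C1 = 3.
Column 2 already has 3, so R1C2 = 4.
Row 2 already has 2, leaving R2C1 = 4.
Row 2 already has 4, leaving R2C3 = 3.
Cage c needs product 8; hence R3C1 = 2.
Column 3 already has 3; hence R3C3 = 4.
Column 4 now contains 4, leaving R3C4 = 3.
Completed grid: 3 4 1 2 / 4 2 3 1 / 2 1 4 3 / 1 3 2 4.

3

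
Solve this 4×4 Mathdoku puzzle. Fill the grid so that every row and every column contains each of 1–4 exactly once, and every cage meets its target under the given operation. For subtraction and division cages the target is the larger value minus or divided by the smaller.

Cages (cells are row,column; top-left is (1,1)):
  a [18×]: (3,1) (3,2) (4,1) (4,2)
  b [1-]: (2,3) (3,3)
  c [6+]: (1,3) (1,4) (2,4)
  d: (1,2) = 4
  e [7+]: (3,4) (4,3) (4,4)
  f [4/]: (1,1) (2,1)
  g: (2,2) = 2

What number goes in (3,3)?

Cage d is a single given cell, so (1,2) = 4.
Cage g is a single given cell; hence (2,2) = 2.
4 is placed in row 1, which forces (1,1) = 1.
The two cells of cage f must have quotient 4, which forces (2,1) = 4.
Cage c has sum 6, so (2,4) = 1.
Row 2 already has 1, leaving (2,3) = 3.
3 is placed in column 3; hence (1,3) = 2.
Cage c has sum 6; hence (1,4) = 3.
Column 3 already has 2; hence (3,3) = 4.
4 is placed in row 3, leaving (3,4) = 2.
Column 3 already has 2, so (4,3) = 1.
Column 4 already has 2, which forces (4,4) = 4.
Row 3 now contains 2, which forces (3,1) = 3.
Cage a has product 18; hence (3,2) = 1.
Cage a has product 18, so (4,1) = 2.
Row 4 now contains 1, leaving (4,2) = 3.
Completed grid: 1 4 2 3 / 4 2 3 1 / 3 1 4 2 / 2 3 1 4.

4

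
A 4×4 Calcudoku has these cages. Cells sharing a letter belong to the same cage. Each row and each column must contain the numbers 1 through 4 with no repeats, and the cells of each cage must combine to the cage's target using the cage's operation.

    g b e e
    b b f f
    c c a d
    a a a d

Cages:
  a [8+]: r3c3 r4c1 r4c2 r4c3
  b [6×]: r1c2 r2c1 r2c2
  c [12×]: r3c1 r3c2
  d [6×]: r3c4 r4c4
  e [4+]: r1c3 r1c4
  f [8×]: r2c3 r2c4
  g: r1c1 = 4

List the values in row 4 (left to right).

2 1 4 3

Cage g is given, leaving r1c1 = 4.
Column 1 already has 4, so r3c1 = 3.
Row 3 now contains 3, so r3c2 = 4.
Row 3 now contains 3, which forces r3c4 = 2.
2 is placed in column 4, so r4c4 = 3.
Cage e needs two cells with sum 4, which forces r1c3 = 3.
Column 4 already has 3, so r1c4 = 1.
Cage f's pair has product 8, leaving r2c3 = 2.
2 is placed in column 4; hence r2c4 = 4.
Row 3 now contains 2, leaving r3c3 = 1.
Cage a has sum 8, which forces r4c3 = 4.
Row 1 already has 1, so r1c2 = 2.
2 is placed in row 2; hence r2c1 = 1.
Cage b has product 6, leaving r2c2 = 3.
Column 1 already has 1, which forces r4c1 = 2.
Column 2 already has 2, so r4c2 = 1.
The full grid is 4 2 3 1 / 1 3 2 4 / 3 4 1 2 / 2 1 4 3.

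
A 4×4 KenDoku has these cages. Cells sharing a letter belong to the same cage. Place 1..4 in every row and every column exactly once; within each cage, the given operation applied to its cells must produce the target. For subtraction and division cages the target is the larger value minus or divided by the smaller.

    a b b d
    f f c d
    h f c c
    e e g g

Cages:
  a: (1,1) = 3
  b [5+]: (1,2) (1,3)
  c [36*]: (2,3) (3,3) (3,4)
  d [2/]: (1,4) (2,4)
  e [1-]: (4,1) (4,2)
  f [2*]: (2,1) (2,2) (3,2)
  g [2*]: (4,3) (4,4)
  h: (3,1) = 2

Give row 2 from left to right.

1 2 3 4

Cage a is a single given cell, leaving (1,1) = 3.
Cage f needs product 2, leaving (2,1) = 1.
The 3 cells of cage f must have product 2, so (2,2) = 2.
The 3 cells of cage c must have product 36, so (2,3) = 3.
Row 2 already has 2, which forces (2,4) = 4.
Cage h is given, so (3,1) = 2.
Cage f needs product 2, which forces (3,2) = 1.
The 3 cells of cage c must have product 36; hence (3,3) = 4.
Cage c has product 36, which forces (3,4) = 3.
Column 1 now contains 2; hence (4,1) = 4.
4 is placed in row 4, leaving (4,2) = 3.
Column 2 already has 1, so (1,2) = 4.
Cage b needs two cells with sum 5, which forces (1,3) = 1.
Cage d needs two cells with quotient 2; hence (1,4) = 2.
1 is placed in column 3, so (4,3) = 2.
Column 4 now contains 2, leaving (4,4) = 1.
Filled in: 3 4 1 2 / 1 2 3 4 / 2 1 4 3 / 4 3 2 1.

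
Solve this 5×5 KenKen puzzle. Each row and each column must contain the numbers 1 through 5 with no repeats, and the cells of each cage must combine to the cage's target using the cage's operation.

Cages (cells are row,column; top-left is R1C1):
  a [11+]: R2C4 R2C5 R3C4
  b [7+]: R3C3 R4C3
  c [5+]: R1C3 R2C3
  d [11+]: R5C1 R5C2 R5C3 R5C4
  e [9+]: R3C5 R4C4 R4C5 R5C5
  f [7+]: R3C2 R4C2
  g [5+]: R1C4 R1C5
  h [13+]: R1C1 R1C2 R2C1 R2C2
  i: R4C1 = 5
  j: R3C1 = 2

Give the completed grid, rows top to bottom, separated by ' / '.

J is a freebie, so R3C1 = 2.
Cage i is given; hence R4C1 = 5.
Row 1 needs a 5, and only R1C2 is open for it.
The only place for 1 in row 3 is R3C5.
The only place for 1 in row 4 is R4C4.
In row 5, 4 can only go at R5C5, so R5C5 = 4.
The 4 cells of cage e must have sum 9, leaving R4C5 = 3.
Cage g's pair has sum 5, which forces R1C4 = 3.
3 is placed in column 5; hence R1C5 = 2.
Column 5 now contains 2, which forces R2C5 = 5.
The two cells of cage f must have sum 7, so R3C2 = 3.
3 is placed in row 3, which forces R3C3 = 5.
Row 3 already has 5, so R3C4 = 4.
3 is placed in row 4; hence R4C2 = 4.
Row 4 now contains 4, so R4C3 = 2.
The 4 cells of cage h must have sum 13; hence R1C1 = 4.
Row 1 already has 4, so R1C3 = 1.
Cage h needs sum 13, which forces R2C1 = 3.
Column 2 now contains 4, leaving R2C2 = 1.
Column 3 already has 1; hence R2C3 = 4.
Column 4 now contains 4, which forces R2C4 = 2.
Column 1 now contains 3, so R5C1 = 1.
The 4 cells of cage d must have sum 11, so R5C2 = 2.
Column 3 already has 1; hence R5C3 = 3.
The 4 cells of cage d must have sum 11, leaving R5C4 = 5.

4 5 1 3 2 / 3 1 4 2 5 / 2 3 5 4 1 / 5 4 2 1 3 / 1 2 3 5 4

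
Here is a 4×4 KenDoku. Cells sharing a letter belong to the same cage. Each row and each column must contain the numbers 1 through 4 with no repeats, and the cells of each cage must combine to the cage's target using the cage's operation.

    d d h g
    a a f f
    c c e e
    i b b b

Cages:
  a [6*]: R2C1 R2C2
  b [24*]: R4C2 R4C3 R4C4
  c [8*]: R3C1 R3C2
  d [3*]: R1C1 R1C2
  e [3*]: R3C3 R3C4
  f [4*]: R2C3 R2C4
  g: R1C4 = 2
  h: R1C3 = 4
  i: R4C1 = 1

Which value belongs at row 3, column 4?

Cage h is given; hence R1C3 = 4.
G is a freebie, so R1C4 = 2.
Column 3 now contains 4, so R2C3 = 1.
Row 2 already has 1; hence R2C4 = 4.
Column 3 now contains 1; hence R3C3 = 3.
Row 3 now contains 3, so R3C4 = 1.
Cage i is a single given cell; hence R4C1 = 1.
Column 3 now contains 3, so R4C3 = 2.
Column 4 already has 4, so R4C4 = 3.
1 is placed in column 1; hence R1C1 = 3.
Cage d's pair has product 3; hence R1C2 = 1.
Column 1 now contains 3, leaving R2C1 = 2.
2 is placed in row 2; hence R2C2 = 3.
Column 1 now contains 2; hence R3C1 = 4.
Row 3 now contains 4, which forces R3C2 = 2.
Row 4 already has 3; hence R4C2 = 4.
The full grid is 3 1 4 2 / 2 3 1 4 / 4 2 3 1 / 1 4 2 3.

1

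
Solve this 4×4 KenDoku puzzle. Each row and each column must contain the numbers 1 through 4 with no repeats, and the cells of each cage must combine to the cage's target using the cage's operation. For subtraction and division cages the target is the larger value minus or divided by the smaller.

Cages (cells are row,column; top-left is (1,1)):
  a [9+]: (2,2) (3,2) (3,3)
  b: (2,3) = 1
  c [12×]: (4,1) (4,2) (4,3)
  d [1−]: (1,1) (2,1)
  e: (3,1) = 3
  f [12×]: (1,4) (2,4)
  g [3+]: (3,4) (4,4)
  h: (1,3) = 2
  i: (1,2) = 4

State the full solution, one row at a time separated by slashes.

1 4 2 3 / 2 3 1 4 / 3 2 4 1 / 4 1 3 2

I is a freebie, leaving (1,2) = 4.
Cage h is a single given cell; hence (1,3) = 2.
Row 1 already has 4, so (1,4) = 3.
Cage b is a single given cell, leaving (2,3) = 1.
Column 4 now contains 3, so (2,4) = 4.
Cage e is given, leaving (3,1) = 3.
3 is placed in row 3, leaving (3,3) = 4.
Column 3 already has 4, which forces (4,3) = 3.
Row 1 already has 3, which forces (1,1) = 1.
3 is placed in column 1, so (2,1) = 2.
The 3 cells of cage a must have sum 9, so (2,2) = 3.
The 3 cells of cage a must have sum 9, leaving (3,2) = 2.
Row 3 now contains 2, leaving (3,4) = 1.
The 3 cells of cage c must have product 12; hence (4,1) = 4.
Row 4 now contains 3, so (4,2) = 1.
Column 4 already has 1, leaving (4,4) = 2.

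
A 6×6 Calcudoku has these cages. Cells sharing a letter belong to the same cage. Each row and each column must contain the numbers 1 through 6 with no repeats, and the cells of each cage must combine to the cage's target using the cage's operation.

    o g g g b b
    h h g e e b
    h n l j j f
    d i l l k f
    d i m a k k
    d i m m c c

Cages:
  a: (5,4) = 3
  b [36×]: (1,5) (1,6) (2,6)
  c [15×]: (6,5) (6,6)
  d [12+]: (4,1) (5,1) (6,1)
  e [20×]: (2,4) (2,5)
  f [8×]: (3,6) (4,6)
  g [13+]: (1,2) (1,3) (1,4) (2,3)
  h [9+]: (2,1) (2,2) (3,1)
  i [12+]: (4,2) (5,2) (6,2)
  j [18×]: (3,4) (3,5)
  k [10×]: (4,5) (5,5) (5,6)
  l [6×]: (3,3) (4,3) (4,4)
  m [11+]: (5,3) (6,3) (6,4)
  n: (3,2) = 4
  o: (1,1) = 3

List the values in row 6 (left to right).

Cage o is a single given cell; hence (1,1) = 3.
Cage n is given, so (3,2) = 4.
Row 3 now contains 4, leaving (3,6) = 2.
2 is placed in column 6, leaving (4,6) = 4.
A is a freebie; hence (5,4) = 3.
Column 4 now contains 3, so (3,4) = 6.
Cage j's pair has product 18, so (3,5) = 3.
3 is placed in column 5, so (6,5) = 5.
Row 6 now contains 5, which forces (6,6) = 3.
Cage b needs product 36; hence (1,5) = 6.
Cage b has product 36, which forces (1,6) = 1.
The two cells of cage e must have product 20; hence (2,4) = 5.
5 is placed in column 5, so (2,5) = 4.
3 is placed in column 6, so (2,6) = 6.
Row 3 now contains 3, leaving (3,3) = 1.
The 3 cells of cage k must have product 10, leaving (5,6) = 5.
Cage h has sum 9, leaving (2,1) = 1.
Cage h needs sum 9, so (2,2) = 3.
Cage g needs sum 13, which forces (2,3) = 2.
1 is placed in row 3, which forces (3,1) = 5.
Cage i has sum 12, so (4,2) = 5.
The 3 cells of cage m must have sum 11, which forces (6,4) = 1.
5 is placed in column 2, which forces (1,2) = 2.
Cage g needs sum 13, so (1,3) = 5.
Cage g needs sum 13; hence (1,4) = 4.
Cage l needs product 6, leaving (4,3) = 3.
Column 4 now contains 1, leaving (4,4) = 2.
Row 4 already has 2, so (4,5) = 1.
The 3 cells of cage i must have sum 12, leaving (5,2) = 1.
Column 5 already has 1; hence (5,5) = 2.
1 is placed in row 6, which forces (6,2) = 6.
Row 6 now contains 6, which forces (6,3) = 4.
Row 4 already has 2; hence (4,1) = 6.
Cage d needs sum 12; hence (5,1) = 4.
Column 3 already has 4, leaving (5,3) = 6.
Row 6 now contains 4, so (6,1) = 2.
Filled in: 3 2 5 4 6 1 / 1 3 2 5 4 6 / 5 4 1 6 3 2 / 6 5 3 2 1 4 / 4 1 6 3 2 5 / 2 6 4 1 5 3.

2 6 4 1 5 3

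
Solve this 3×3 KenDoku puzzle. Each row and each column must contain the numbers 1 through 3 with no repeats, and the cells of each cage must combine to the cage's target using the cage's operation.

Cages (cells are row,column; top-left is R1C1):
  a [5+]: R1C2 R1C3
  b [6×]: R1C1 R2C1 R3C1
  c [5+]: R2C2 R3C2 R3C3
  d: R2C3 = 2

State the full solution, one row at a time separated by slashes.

Cage d is given, so R2C3 = 2.
Column 3 now contains 2, leaving R3C3 = 1.
Cage a's pair has sum 5, which forces R1C2 = 2.
Column 3 now contains 2, so R1C3 = 3.
2 is placed in row 2; hence R2C2 = 1.
Row 3 already has 1, which forces R3C2 = 3.
3 is placed in row 1, leaving R1C1 = 1.
Row 2 already has 1; hence R2C1 = 3.
Row 3 now contains 3, so R3C1 = 2.

1 2 3 / 3 1 2 / 2 3 1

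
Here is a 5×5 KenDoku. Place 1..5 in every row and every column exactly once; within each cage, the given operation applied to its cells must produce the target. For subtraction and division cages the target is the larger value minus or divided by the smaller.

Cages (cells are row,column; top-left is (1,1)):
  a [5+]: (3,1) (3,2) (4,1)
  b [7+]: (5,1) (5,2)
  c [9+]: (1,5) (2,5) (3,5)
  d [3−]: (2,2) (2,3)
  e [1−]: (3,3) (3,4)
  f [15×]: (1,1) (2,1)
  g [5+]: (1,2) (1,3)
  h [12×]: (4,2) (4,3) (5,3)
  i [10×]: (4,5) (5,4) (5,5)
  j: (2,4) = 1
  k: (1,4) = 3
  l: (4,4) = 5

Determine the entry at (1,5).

Cage k is a single given cell, so (1,4) = 3.
J is a freebie; hence (2,4) = 1.
Cage l is given, which forces (4,4) = 5.
Column 4 already has 5, leaving (5,4) = 2.
Row 1 now contains 3, which forces (1,1) = 5.
The two cells of cage f must have product 15, which forces (2,1) = 3.
Column 1 now contains 3; hence (3,1) = 1.
Row 3 already has 1, so (3,2) = 2.
Column 4 now contains 2, so (3,4) = 4.
1 is placed in column 1, leaving (4,1) = 2.
The 3 cells of cage i must have product 10, so (4,5) = 1.
Column 1 now contains 3, so (5,1) = 4.
4 is placed in row 5; hence (5,2) = 3.
3 is placed in row 5; hence (5,3) = 1.
Cage i needs product 10, which forces (5,5) = 5.
Cage g's pair has sum 5; hence (1,2) = 1.
Column 3 already has 1, so (1,3) = 4.
4 is placed in row 1, so (1,5) = 2.
Column 2 already has 2, so (2,2) = 5.
The two cells of cage d must have difference 3, so (2,3) = 2.
Column 5 already has 2, so (2,5) = 4.
Column 5 now contains 5, which forces (3,5) = 3.
3 is placed in column 2, so (4,2) = 4.
The 3 cells of cage h must have product 12, which forces (4,3) = 3.
Row 3 now contains 3, leaving (3,3) = 5.
Completed grid: 5 1 4 3 2 / 3 5 2 1 4 / 1 2 5 4 3 / 2 4 3 5 1 / 4 3 1 2 5.

2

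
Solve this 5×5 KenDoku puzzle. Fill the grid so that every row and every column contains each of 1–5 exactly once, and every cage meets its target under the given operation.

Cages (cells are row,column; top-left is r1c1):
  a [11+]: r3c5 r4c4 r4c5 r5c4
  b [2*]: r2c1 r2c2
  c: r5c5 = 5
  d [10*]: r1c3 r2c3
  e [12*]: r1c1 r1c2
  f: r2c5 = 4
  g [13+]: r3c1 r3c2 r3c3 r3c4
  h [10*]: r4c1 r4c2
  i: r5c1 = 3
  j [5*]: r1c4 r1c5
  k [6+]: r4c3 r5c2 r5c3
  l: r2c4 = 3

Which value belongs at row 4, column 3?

1

Cage l is a single given cell, leaving r2c4 = 3.
Cage f is given, so r2c5 = 4.
I is a freebie, which forces r5c1 = 3.
Cage c is given, leaving r5c5 = 5.
3 is placed in column 1, so r1c1 = 4.
Cage e's pair has product 12, which forces r1c2 = 3.
Cage j's pair has product 5, which forces r1c4 = 5.
5 is placed in column 5, leaving r1c5 = 1.
Row 1 now contains 5, leaving r1c3 = 2.
Cage d's pair has product 10, so r2c3 = 5.
Cage g needs sum 13, leaving r3c3 = 3.
Row 3 already has 3; hence r3c5 = 2.
Column 3 now contains 3, which forces r4c3 = 1.
Column 5 now contains 2, which forces r4c5 = 3.
Column 3 already has 1, which forces r5c3 = 4.
Row 5 now contains 4, so r5c4 = 2.
Column 4 now contains 2, leaving r4c4 = 4.
Row 5 already has 2, leaving r5c2 = 1.
The two cells of cage b must have product 2, so r2c1 = 1.
1 is placed in column 2, so r2c2 = 2.
The 4 cells of cage g must have sum 13, which forces r3c1 = 5.
Cage g needs sum 13; hence r3c2 = 4.
Column 4 now contains 4, so r3c4 = 1.
Column 1 now contains 5; hence r4c1 = 2.
2 is placed in column 2, leaving r4c2 = 5.
Completed grid: 4 3 2 5 1 / 1 2 5 3 4 / 5 4 3 1 2 / 2 5 1 4 3 / 3 1 4 2 5.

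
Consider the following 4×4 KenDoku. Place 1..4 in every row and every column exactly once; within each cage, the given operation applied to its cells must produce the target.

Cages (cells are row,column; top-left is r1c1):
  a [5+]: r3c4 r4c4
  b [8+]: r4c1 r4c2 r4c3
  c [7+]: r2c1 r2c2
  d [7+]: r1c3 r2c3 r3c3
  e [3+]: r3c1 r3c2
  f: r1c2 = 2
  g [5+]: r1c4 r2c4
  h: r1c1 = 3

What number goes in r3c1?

Cage h is a single given cell; hence r1c1 = 3.
F is a freebie, leaving r1c2 = 2.
Column 1 now contains 3, leaving r2c1 = 4.
4 is placed in row 2, leaving r2c2 = 3.
Column 2 now contains 2; hence r3c2 = 1.
Column 1 now contains 4, so r4c1 = 1.
Column 2 already has 1; hence r4c2 = 4.
Row 4 now contains 4, leaving r4c3 = 3.
Row 4 already has 3, so r4c4 = 2.
Cage g needs two cells with sum 5, which forces r1c4 = 4.
2 is placed in column 4; hence r2c4 = 1.
Row 3 already has 1, which forces r3c1 = 2.
Row 3 already has 2, leaving r3c3 = 4.
Cage a's pair has sum 5, leaving r3c4 = 3.
Row 1 already has 4; hence r1c3 = 1.
1 is placed in row 2, leaving r2c3 = 2.
Completed grid: 3 2 1 4 / 4 3 2 1 / 2 1 4 3 / 1 4 3 2.

2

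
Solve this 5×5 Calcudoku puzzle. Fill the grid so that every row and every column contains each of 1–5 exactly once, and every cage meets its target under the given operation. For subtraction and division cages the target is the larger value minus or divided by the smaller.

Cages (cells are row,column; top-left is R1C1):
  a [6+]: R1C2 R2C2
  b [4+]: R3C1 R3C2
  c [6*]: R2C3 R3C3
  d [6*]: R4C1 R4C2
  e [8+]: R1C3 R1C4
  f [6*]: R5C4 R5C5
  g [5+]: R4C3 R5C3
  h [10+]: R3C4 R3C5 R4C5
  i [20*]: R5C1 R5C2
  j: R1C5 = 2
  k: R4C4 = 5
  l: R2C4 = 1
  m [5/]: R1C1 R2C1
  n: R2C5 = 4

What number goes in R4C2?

3

Cage j is given, so R1C5 = 2.
Cage l is a single given cell, so R2C4 = 1.
Cage n is a single given cell, which forces R2C5 = 4.
Cage k is given, leaving R4C4 = 5.
2 is placed in column 5, which forces R5C5 = 3.
Cage m needs two cells with quotient 5, which forces R1C1 = 1.
1 is placed in row 1, so R1C2 = 4.
Cage e needs two cells with sum 8, leaving R1C3 = 5.
Column 4 now contains 5, so R1C4 = 3.
Row 2 now contains 1, so R2C1 = 5.
5 is placed in row 2; hence R2C2 = 2.
2 is placed in row 2; hence R2C3 = 3.
Column 1 now contains 1, which forces R3C1 = 3.
Row 3 now contains 3; hence R3C2 = 1.
Column 3 already has 3, so R3C3 = 2.
Cage h needs sum 10, which forces R3C4 = 4.
Cage h needs sum 10, leaving R3C5 = 5.
3 is placed in column 1, so R4C1 = 2.
Column 2 now contains 2, which forces R4C2 = 3.
3 is placed in column 5, leaving R4C5 = 1.
5 is placed in column 1, so R5C1 = 4.
4 is placed in column 2, leaving R5C2 = 5.
Row 5 now contains 4, which forces R5C3 = 1.
Row 5 already has 3; hence R5C4 = 2.
Row 4 already has 1; hence R4C3 = 4.
The full grid is 1 4 5 3 2 / 5 2 3 1 4 / 3 1 2 4 5 / 2 3 4 5 1 / 4 5 1 2 3.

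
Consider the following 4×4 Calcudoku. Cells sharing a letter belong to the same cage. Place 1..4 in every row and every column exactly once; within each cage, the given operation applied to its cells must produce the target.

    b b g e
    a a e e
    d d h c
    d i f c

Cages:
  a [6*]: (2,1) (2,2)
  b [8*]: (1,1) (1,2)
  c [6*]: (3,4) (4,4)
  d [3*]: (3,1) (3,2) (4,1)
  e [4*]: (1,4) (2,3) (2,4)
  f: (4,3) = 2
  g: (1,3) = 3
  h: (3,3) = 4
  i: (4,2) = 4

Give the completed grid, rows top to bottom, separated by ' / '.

4 2 3 1 / 2 3 1 4 / 3 1 4 2 / 1 4 2 3

G is a freebie, which forces (1,3) = 3.
Cage d needs product 3, which forces (3,1) = 3.
The 3 cells of cage d must have product 3, leaving (3,2) = 1.
H is a freebie, leaving (3,3) = 4.
Row 3 now contains 3, leaving (3,4) = 2.
Cage d has product 3; hence (4,1) = 1.
Cage i is a single given cell, leaving (4,2) = 4.
F is a freebie, so (4,3) = 2.
2 is placed in column 4, so (4,4) = 3.
Cage b needs two cells with product 8, so (1,1) = 4.
Column 2 already has 4, leaving (1,2) = 2.
2 is placed in column 4; hence (1,4) = 1.
Column 1 now contains 3, which forces (2,1) = 2.
The two cells of cage a must have product 6, which forces (2,2) = 3.
Column 3 already has 2, which forces (2,3) = 1.
Cage e has product 4; hence (2,4) = 4.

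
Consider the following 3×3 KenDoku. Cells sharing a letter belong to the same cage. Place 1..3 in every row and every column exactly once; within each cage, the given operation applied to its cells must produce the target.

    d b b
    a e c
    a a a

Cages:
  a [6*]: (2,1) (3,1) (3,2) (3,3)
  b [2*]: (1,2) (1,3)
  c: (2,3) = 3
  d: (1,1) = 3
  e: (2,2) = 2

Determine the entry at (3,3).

1

Cage d is a single given cell, which forces (1,1) = 3.
Cage a needs product 6, leaving (2,1) = 1.
Cage e is given, so (2,2) = 2.
Cage c is given, so (2,3) = 3.
Column 1 already has 3; hence (3,1) = 2.
Row 3 now contains 2, leaving (3,3) = 1.
2 is placed in column 2; hence (1,2) = 1.
1 is placed in column 3; hence (1,3) = 2.
Row 3 already has 1, leaving (3,2) = 3.
Completed grid: 3 1 2 / 1 2 3 / 2 3 1.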